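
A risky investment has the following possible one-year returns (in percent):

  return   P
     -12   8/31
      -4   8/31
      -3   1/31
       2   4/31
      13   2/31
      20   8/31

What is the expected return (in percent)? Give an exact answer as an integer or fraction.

63/31

E[X] = (8/31)·(-12) + (8/31)·(-4) + (1/31)·(-3) + (4/31)·2 + (2/31)·13 + (8/31)·20
     = 63/31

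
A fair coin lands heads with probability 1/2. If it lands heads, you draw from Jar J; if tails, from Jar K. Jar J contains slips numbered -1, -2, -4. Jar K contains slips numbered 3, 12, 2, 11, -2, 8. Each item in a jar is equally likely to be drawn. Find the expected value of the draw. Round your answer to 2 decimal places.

E[X | Jar J] = (-1 − 2 − 4)/3 = -7/3
E[X | Jar K] = (3 + 12 + 2 + 11 − 2 + 8)/6 = 17/3
E[X] = (1/2)·(-7/3) + (1/2)·17/3 = 5/3 ≈ 1.67

1.67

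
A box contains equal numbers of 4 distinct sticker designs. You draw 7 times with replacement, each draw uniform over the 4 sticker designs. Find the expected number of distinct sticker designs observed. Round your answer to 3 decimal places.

3.466

Let Xⱼ=1 if type j appears at least once. P(Xⱼ=1) = 1 − ((4−1)/4)^7 = 14197/16384.
E[#distinct] = 4·14197/16384 = 14197/4096.
≈ 3.466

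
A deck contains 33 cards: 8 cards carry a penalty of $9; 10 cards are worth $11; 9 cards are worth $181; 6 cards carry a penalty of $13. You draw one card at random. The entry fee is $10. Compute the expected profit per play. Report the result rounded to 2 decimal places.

E[payout] = (8/33)·(-9) + (10/33)·11 + (9/33)·181 + (6/33)·(-13) = 1589/33
Expected profit = 1589/33 − 10 = 1259/33 ≈ $38.15

$38.15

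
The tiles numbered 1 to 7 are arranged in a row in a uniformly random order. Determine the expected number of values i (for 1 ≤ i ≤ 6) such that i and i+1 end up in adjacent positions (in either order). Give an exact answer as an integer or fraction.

For each i ∈ {1,…,6}, let Xᵢ = 1 if i and i+1 are adjacent. P(Xᵢ=1) = 2·(7−1)!/7! = 2/7.
By linearity, E[ΣXᵢ] = (6)·(2/7) = 12/7.

12/7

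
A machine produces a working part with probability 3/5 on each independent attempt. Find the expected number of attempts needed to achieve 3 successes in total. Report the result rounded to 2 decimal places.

By linearity (sum of 3 independent geometric waits), E[trials] = 3/p = 3/(3/5) = 5.
≈ 5.00

5.00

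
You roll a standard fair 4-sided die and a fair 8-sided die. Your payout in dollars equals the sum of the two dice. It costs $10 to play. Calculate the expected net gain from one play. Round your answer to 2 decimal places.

Distribution of the sum of the two dice: 2 w.p. 1/32, 3 w.p. 1/16, 4 w.p. 3/32, 5 w.p. 1/8, 6 w.p. 1/8, 7 w.p. 1/8, …
E[payout] = (1/32)·2 + (1/16)·3 + (3/32)·4 + (1/8)·5 + (1/8)·6 + (1/8)·7 + (1/8)·8 + (1/8)·9 + (3/32)·10 + (1/16)·11 + (1/32)·12 = 7
Expected profit = 7 − 10 = -3 ≈ -$3.00

-$3.00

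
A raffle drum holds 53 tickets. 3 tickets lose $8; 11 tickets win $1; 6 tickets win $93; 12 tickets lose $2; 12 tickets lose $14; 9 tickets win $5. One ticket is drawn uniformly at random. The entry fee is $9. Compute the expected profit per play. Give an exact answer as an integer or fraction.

E[payout] = (3/53)·(-8) + (11/53)·1 + (6/53)·93 + (12/53)·(-2) + (12/53)·(-14) + (9/53)·5 = 398/53
Expected profit = 398/53 − 9 = -79/53

-79/53 dollars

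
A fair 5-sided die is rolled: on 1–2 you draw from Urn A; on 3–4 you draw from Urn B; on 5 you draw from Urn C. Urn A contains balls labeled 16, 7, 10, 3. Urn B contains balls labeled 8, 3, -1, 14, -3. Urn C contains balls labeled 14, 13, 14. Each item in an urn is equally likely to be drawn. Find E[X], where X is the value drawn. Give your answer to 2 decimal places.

E[X | Urn A] = (16 + 7 + 10 + 3)/4 = 9
E[X | Urn B] = (8 + 3 − 1 + 14 − 3)/5 = 21/5
E[X | Urn C] = (14 + 13 + 14)/3 = 41/3
E[X] = (2/5)·9 + (2/5)·21/5 + (1/5)·41/3 = 601/75 ≈ 8.01

8.01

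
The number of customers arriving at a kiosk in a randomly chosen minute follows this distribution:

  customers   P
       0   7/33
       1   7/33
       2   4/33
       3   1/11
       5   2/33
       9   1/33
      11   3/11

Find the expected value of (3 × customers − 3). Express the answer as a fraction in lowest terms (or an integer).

E[3x-3] = (7/33)·(-3) + (7/33)·0 + (4/33)·3 + (1/11)·6 + (2/33)·12 + (1/33)·24 + (3/11)·30
     = 109/11

109/11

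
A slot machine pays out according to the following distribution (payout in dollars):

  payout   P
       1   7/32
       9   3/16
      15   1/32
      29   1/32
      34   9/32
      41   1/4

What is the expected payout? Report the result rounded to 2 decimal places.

$23.09

E[X] = (7/32)·1 + (3/16)·9 + (1/32)·15 + (1/32)·29 + (9/32)·34 + (1/4)·41
     = 739/32 ≈ 23.09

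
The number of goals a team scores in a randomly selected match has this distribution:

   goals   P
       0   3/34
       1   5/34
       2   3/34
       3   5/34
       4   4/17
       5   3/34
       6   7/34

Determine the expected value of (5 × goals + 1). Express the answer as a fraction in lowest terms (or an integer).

609/34

E[5x+1] = (3/34)·1 + (5/34)·6 + (3/34)·11 + (5/34)·16 + (4/17)·21 + (3/34)·26 + (7/34)·31
     = 609/34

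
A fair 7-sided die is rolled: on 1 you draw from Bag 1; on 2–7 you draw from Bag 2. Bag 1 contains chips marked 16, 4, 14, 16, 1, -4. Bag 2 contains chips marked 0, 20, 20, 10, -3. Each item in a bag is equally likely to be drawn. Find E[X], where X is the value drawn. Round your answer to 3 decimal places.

E[X | Bag 1] = (16 + 4 + 14 + 16 + 1 − 4)/6 = 47/6
E[X | Bag 2] = (0 + 20 + 20 + 10 − 3)/5 = 47/5
E[X] = (1/7)·47/6 + (6/7)·47/5 = 1927/210 ≈ 9.176

9.176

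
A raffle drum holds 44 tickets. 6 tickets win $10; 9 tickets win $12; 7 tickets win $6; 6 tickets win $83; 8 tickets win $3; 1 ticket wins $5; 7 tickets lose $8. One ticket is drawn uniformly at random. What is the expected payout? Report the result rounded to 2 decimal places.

$15.48

E[payout] = (6/44)·10 + (9/44)·12 + (7/44)·6 + (6/44)·83 + (8/44)·3 + (1/44)·5 + (7/44)·(-8) = 681/44
≈ $15.48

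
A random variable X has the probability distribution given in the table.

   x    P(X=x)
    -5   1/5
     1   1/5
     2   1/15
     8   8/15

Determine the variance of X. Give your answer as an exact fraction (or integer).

666/25

E[X] = (1/5)·(-5) + (1/5)·1 + (1/15)·2 + (8/15)·8 = 18/5
E[X²] = (1/5)·25 + (1/5)·1 + (1/15)·4 + (8/15)·64 = 198/5
Var(X) = 198/5 − (18/5)² = 666/25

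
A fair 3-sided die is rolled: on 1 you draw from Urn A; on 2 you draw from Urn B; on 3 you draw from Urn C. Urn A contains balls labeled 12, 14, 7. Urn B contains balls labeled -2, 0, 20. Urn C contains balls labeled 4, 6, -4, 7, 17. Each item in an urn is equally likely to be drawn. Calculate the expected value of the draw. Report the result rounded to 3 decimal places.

E[X | Urn A] = (12 + 14 + 7)/3 = 11
E[X | Urn B] = (-2 + 0 + 20)/3 = 6
E[X | Urn C] = (4 + 6 − 4 + 7 + 17)/5 = 6
E[X] = (1/3)·11 + (1/3)·6 + (1/3)·6 = 23/3 ≈ 7.667

7.667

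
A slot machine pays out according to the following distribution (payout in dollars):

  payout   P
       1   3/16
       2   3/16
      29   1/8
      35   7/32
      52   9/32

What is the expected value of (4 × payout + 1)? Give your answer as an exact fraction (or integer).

E[4x+1] = (3/16)·5 + (3/16)·9 + (1/8)·117 + (7/32)·141 + (9/32)·209
     = 855/8

855/8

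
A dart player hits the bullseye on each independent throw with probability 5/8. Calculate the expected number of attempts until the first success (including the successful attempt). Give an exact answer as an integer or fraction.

For a geometric distribution, E[trials] = 1/p = 1/(5/8) = 8/5.

8/5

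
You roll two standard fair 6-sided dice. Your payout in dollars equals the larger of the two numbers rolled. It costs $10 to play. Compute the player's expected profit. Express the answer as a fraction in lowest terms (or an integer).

Distribution of the larger of the two numbers rolled: 1 w.p. 1/36, 2 w.p. 1/12, 3 w.p. 5/36, 4 w.p. 7/36, 5 w.p. 1/4, 6 w.p. 11/36
E[payout] = (1/36)·1 + (1/12)·2 + (5/36)·3 + (7/36)·4 + (1/4)·5 + (11/36)·6 = 161/36
Expected profit = 161/36 − 10 = -199/36

-199/36 dollars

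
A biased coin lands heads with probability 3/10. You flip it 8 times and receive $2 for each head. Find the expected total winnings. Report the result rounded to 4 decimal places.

E[#heads] = 8·3/10 = 12/5 (linearity over flips).
E[winnings] = 2·12/5 = 24/5.
≈ 4.8000

$4.8000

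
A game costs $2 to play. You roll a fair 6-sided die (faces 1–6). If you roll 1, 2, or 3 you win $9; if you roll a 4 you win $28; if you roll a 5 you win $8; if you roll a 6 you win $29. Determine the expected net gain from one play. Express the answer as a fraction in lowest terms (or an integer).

E[payout] = (1/6)·8 + (1/2)·9 + (1/6)·28 + (1/6)·29 = 46/3
Expected profit = 46/3 − 2 = 40/3

40/3 dollars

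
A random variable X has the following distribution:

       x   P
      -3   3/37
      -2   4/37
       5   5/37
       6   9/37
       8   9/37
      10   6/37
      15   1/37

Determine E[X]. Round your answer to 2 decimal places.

E[X] = (3/37)·(-3) + (4/37)·(-2) + (5/37)·5 + (9/37)·6 + (9/37)·8 + (6/37)·10 + (1/37)·15
     = 209/37 ≈ 5.65

5.65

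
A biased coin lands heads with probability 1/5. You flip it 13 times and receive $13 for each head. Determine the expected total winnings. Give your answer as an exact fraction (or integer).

169/5 dollars

E[#heads] = 13·1/5 = 13/5 (linearity over flips).
E[winnings] = 13·13/5 = 169/5.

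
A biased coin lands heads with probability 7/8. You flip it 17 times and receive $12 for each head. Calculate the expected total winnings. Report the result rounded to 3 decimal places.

$178.500

E[#heads] = 17·7/8 = 119/8 (linearity over flips).
E[winnings] = 12·119/8 = 357/2.
≈ 178.500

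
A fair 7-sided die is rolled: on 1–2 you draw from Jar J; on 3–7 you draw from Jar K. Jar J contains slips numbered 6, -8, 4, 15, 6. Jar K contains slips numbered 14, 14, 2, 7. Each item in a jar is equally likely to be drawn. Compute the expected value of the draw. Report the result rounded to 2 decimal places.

7.92

E[X | Jar J] = (6 − 8 + 4 + 15 + 6)/5 = 23/5
E[X | Jar K] = (14 + 14 + 2 + 7)/4 = 37/4
E[X] = (2/7)·23/5 + (5/7)·37/4 = 1109/140 ≈ 7.92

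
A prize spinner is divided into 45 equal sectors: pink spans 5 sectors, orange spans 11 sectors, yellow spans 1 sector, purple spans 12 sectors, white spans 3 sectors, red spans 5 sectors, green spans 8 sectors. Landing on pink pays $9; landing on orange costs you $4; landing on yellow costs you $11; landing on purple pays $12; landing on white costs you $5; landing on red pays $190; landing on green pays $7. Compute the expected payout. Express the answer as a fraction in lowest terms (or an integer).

E[payout] = (5/45)·9 + (11/45)·(-4) + (1/45)·(-11) + (12/45)·12 + (3/45)·(-5) + (5/45)·190 + (8/45)·7 = 25

$25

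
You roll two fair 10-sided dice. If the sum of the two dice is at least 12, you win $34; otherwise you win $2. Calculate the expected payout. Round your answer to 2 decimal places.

E[payout] = (11/20)·2 + (9/20)·34 = 82/5
≈ $16.40

$16.40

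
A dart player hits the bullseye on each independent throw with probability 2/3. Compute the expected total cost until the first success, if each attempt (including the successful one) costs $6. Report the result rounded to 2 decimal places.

E[#attempts] = 1/p = 3/2; E[cost] = 6·3/2 = 9.
≈ 9.00

$9.00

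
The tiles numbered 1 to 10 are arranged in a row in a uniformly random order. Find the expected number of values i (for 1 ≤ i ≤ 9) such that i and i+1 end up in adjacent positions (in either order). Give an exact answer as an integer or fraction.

For each i ∈ {1,…,9}, let Xᵢ = 1 if i and i+1 are adjacent. P(Xᵢ=1) = 2·(10−1)!/10! = 2/10.
By linearity, E[ΣXᵢ] = (9)·(2/10) = 9/5.

9/5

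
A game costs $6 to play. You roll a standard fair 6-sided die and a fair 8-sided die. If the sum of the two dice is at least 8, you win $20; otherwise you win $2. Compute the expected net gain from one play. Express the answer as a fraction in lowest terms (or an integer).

49/8 dollars

E[payout] = (7/16)·2 + (9/16)·20 = 97/8
Expected profit = 97/8 − 6 = 49/8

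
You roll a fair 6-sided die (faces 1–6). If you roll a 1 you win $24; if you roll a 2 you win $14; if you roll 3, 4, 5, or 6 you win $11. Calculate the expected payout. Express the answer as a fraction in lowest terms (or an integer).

E[payout] = (2/3)·11 + (1/6)·14 + (1/6)·24 = 41/3

41/3 dollars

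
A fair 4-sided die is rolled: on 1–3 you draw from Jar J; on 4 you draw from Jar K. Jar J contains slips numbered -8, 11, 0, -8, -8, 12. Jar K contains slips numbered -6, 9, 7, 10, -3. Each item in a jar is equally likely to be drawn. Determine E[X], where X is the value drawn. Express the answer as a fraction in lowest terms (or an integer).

E[X | Jar J] = (-8 + 11 + 0 − 8 − 8 + 12)/6 = -1/6
E[X | Jar K] = (-6 + 9 + 7 + 10 − 3)/5 = 17/5
E[X] = (3/4)·(-1/6) + (1/4)·17/5 = 29/40

29/40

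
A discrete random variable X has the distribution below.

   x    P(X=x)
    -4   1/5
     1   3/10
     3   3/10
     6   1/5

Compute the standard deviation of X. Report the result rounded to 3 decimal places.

E[X] = 8/5, E[X²] = 67/5
Var(X) = E[X²] − (E[X])² = 67/5 − 64/25 = 271/25
SD(X) = √(271/25) ≈ 3.292

3.292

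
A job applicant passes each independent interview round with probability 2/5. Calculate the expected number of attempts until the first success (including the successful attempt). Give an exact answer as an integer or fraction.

For a geometric distribution, E[trials] = 1/p = 1/(2/5) = 5/2.

5/2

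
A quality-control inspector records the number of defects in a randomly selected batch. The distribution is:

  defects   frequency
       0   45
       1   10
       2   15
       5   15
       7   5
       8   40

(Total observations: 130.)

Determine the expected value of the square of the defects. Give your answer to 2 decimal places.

Total = 130, so P(defects=0) = 45/130, etc.
E[X²] = (9/26)·0 + (1/13)·1 + (3/26)·4 + (3/26)·25 + (1/26)·49 + (4/13)·64
     = 25 ≈ 25.00

25.00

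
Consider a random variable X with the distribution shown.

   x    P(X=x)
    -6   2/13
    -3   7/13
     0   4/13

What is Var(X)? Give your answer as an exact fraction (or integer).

E[X] = (2/13)·(-6) + (7/13)·(-3) + (4/13)·0 = -33/13
E[X²] = (2/13)·36 + (7/13)·9 + (4/13)·0 = 135/13
Var(X) = 135/13 − (-33/13)² = 666/169

666/169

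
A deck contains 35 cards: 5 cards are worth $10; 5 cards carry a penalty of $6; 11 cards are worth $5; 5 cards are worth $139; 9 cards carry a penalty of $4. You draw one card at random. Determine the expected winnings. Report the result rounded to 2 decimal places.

$20.97

E[payout] = (5/35)·10 + (5/35)·(-6) + (11/35)·5 + (5/35)·139 + (9/35)·(-4) = 734/35
≈ $20.97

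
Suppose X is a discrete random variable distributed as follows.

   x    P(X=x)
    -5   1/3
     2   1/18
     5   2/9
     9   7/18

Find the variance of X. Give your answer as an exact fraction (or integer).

11753/324

E[X] = (1/3)·(-5) + (1/18)·2 + (2/9)·5 + (7/18)·9 = 55/18
E[X²] = (1/3)·25 + (1/18)·4 + (2/9)·25 + (7/18)·81 = 821/18
Var(X) = 821/18 − (55/18)² = 11753/324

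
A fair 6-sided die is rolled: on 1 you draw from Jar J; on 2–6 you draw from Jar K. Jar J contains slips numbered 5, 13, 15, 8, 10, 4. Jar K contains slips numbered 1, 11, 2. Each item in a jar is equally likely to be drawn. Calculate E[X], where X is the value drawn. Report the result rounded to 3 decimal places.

5.417

E[X | Jar J] = (5 + 13 + 15 + 8 + 10 + 4)/6 = 55/6
E[X | Jar K] = (1 + 11 + 2)/3 = 14/3
E[X] = (1/6)·55/6 + (5/6)·14/3 = 65/12 ≈ 5.417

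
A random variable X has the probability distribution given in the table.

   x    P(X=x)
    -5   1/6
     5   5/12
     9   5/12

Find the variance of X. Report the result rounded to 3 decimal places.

23.333

E[X] = (1/6)·(-5) + (5/12)·5 + (5/12)·9 = 5
E[X²] = (1/6)·25 + (5/12)·25 + (5/12)·81 = 145/3
Var(X) = 145/3 − (5)² = 70/3 ≈ 23.333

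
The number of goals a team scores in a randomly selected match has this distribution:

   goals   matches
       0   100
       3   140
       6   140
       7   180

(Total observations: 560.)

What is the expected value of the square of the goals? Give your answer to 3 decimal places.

27.000

Total = 560, so P(goals=0) = 100/560, etc.
E[X²] = (5/28)·0 + (1/4)·9 + (1/4)·36 + (9/28)·49
     = 27 ≈ 27.000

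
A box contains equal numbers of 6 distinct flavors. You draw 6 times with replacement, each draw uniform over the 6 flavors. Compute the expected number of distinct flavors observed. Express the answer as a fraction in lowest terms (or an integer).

Let Xⱼ=1 if type j appears at least once. P(Xⱼ=1) = 1 − ((6−1)/6)^6 = 31031/46656.
E[#distinct] = 6·31031/46656 = 31031/7776.

31031/7776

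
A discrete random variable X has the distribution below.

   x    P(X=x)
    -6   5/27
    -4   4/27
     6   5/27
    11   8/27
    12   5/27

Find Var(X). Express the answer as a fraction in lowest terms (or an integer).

4400/81

E[X] = (5/27)·(-6) + (4/27)·(-4) + (5/27)·6 + (8/27)·11 + (5/27)·12 = 44/9
E[X²] = (5/27)·36 + (4/27)·16 + (5/27)·36 + (8/27)·121 + (5/27)·144 = 704/9
Var(X) = 704/9 − (44/9)² = 4400/81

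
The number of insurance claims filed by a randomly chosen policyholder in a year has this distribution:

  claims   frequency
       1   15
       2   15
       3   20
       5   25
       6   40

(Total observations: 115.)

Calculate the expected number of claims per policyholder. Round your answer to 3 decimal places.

4.087

Total = 115, so P(claims=1) = 15/115, etc.
E[X] = (3/23)·1 + (3/23)·2 + (4/23)·3 + (5/23)·5 + (8/23)·6
     = 94/23 ≈ 4.087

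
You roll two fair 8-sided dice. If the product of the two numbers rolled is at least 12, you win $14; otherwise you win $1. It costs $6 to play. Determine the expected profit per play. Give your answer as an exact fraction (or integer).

213/64 dollars

E[payout] = (23/64)·1 + (41/64)·14 = 597/64
Expected profit = 597/64 − 6 = 213/64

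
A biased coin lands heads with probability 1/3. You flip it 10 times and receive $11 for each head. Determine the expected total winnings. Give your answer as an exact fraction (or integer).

110/3 dollars

E[#heads] = 10·1/3 = 10/3 (linearity over flips).
E[winnings] = 11·10/3 = 110/3.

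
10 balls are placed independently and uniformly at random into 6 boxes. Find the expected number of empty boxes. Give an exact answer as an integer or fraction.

Let Xⱼ=1 if box j is empty. P(Xⱼ=1) = ((6-1)/6)^10 = 9765625/60466176.
By linearity, E[#empty] = 6·9765625/60466176 = 9765625/10077696.

9765625/10077696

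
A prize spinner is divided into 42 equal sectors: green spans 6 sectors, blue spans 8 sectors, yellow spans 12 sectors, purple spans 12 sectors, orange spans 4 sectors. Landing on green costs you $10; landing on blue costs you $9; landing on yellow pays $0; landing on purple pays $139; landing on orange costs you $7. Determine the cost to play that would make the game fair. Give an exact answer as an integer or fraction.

E[payout] = (6/42)·(-10) + (8/42)·(-9) + (12/42)·0 + (12/42)·139 + (4/42)·(-7) = 754/21
Fair fee = E[payout] = 754/21

754/21 dollars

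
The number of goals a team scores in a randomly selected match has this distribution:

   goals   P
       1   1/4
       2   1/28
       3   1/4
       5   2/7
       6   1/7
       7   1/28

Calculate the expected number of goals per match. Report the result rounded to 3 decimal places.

3.607

E[X] = (1/4)·1 + (1/28)·2 + (1/4)·3 + (2/7)·5 + (1/7)·6 + (1/28)·7
     = 101/28 ≈ 3.607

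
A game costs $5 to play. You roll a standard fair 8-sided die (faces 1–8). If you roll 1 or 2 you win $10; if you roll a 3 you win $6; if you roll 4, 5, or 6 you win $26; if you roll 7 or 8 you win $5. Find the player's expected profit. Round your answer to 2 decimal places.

E[payout] = (1/4)·5 + (1/8)·6 + (1/4)·10 + (3/8)·26 = 57/4
Expected profit = 57/4 − 5 = 37/4 ≈ $9.25

$9.25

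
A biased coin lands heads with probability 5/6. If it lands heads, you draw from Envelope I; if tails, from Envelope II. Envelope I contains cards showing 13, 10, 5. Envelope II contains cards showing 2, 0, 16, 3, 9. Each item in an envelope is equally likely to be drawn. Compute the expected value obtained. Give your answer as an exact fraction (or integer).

E[X | Envelope I] = (13 + 10 + 5)/3 = 28/3
E[X | Envelope II] = (2 + 0 + 16 + 3 + 9)/5 = 6
E[X] = (5/6)·28/3 + (1/6)·6 = 79/9

79/9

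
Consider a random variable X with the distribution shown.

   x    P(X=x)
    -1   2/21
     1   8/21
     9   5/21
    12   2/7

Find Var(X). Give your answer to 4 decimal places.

E[X] = (2/21)·(-1) + (8/21)·1 + (5/21)·9 + (2/7)·12 = 41/7
E[X²] = (2/21)·1 + (8/21)·1 + (5/21)·81 + (2/7)·144 = 1279/21
Var(X) = 1279/21 − (41/7)² = 3910/147 ≈ 26.5986

26.5986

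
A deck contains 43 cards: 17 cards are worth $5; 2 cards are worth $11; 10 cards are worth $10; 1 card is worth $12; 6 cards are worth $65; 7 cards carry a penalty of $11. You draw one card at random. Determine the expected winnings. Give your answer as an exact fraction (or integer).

E[payout] = (17/43)·5 + (2/43)·11 + (10/43)·10 + (1/43)·12 + (6/43)·65 + (7/43)·(-11) = 532/43

532/43 dollars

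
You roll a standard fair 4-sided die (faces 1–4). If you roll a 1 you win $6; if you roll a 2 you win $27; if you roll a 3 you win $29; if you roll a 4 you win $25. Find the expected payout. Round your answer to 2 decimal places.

E[payout] = (1/4)·6 + (1/4)·25 + (1/4)·27 + (1/4)·29 = 87/4
≈ $21.75

$21.75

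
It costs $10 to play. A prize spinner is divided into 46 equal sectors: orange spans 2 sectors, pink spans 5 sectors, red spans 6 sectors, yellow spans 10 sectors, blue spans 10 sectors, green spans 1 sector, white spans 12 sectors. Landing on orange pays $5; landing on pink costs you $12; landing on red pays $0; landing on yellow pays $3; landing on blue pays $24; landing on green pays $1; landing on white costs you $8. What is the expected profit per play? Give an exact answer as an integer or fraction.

-335/46 dollars

E[payout] = (2/46)·5 + (5/46)·(-12) + (6/46)·0 + (10/46)·3 + (10/46)·24 + (1/46)·1 + (12/46)·(-8) = 125/46
Expected profit = 125/46 − 10 = -335/46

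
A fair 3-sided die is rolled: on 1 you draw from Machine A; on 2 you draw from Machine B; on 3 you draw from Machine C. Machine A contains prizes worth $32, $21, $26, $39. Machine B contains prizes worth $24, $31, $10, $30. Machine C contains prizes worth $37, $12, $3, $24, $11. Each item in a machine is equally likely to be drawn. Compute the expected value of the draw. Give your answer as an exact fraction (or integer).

471/20 dollars

E[X | Machine A] = (32 + 21 + 26 + 39)/4 = 59/2
E[X | Machine B] = (24 + 31 + 10 + 30)/4 = 95/4
E[X | Machine C] = (37 + 12 + 3 + 24 + 11)/5 = 87/5
E[X] = (1/3)·59/2 + (1/3)·95/4 + (1/3)·87/5 = 471/20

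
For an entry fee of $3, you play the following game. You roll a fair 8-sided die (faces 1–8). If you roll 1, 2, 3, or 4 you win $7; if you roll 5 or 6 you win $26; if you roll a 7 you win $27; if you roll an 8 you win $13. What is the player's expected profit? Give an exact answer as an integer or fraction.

$12

E[payout] = (1/2)·7 + (1/8)·13 + (1/4)·26 + (1/8)·27 = 15
Expected profit = 15 − 3 = 12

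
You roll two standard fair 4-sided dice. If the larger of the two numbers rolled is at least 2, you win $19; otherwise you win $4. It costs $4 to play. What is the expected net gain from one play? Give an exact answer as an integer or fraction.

225/16 dollars

E[payout] = (1/16)·4 + (15/16)·19 = 289/16
Expected profit = 289/16 − 4 = 225/16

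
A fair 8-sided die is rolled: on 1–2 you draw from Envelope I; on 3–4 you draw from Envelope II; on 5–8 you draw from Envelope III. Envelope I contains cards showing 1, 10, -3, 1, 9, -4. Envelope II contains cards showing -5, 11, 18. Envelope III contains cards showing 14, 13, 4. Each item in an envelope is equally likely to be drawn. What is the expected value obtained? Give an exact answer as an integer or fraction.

E[X | Envelope I] = (1 + 10 − 3 + 1 + 9 − 4)/6 = 7/3
E[X | Envelope II] = (-5 + 11 + 18)/3 = 8
E[X | Envelope III] = (14 + 13 + 4)/3 = 31/3
E[X] = (1/4)·7/3 + (1/4)·8 + (1/2)·31/3 = 31/4

31/4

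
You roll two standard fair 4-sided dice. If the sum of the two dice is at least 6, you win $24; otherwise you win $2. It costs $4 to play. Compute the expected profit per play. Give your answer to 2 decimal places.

$6.25

E[payout] = (5/8)·2 + (3/8)·24 = 41/4
Expected profit = 41/4 − 4 = 25/4 ≈ $6.25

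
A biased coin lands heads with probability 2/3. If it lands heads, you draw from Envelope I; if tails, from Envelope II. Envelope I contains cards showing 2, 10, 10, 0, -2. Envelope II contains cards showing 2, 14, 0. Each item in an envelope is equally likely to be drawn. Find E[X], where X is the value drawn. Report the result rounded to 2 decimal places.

4.44

E[X | Envelope I] = (2 + 10 + 10 + 0 − 2)/5 = 4
E[X | Envelope II] = (2 + 14 + 0)/3 = 16/3
E[X] = (2/3)·4 + (1/3)·16/3 = 40/9 ≈ 4.44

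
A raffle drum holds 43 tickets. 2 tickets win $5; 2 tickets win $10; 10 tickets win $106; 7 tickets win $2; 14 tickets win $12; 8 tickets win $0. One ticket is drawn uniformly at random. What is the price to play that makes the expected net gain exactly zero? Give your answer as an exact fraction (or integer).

1272/43 dollars

E[payout] = (2/43)·5 + (2/43)·10 + (10/43)·106 + (7/43)·2 + (14/43)·12 + (8/43)·0 = 1272/43
Fair fee = E[payout] = 1272/43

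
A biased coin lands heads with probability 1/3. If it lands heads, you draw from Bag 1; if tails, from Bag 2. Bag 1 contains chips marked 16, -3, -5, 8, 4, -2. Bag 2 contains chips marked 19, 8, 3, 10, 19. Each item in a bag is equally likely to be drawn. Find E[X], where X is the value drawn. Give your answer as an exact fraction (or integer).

133/15

E[X | Bag 1] = (16 − 3 − 5 + 8 + 4 − 2)/6 = 3
E[X | Bag 2] = (19 + 8 + 3 + 10 + 19)/5 = 59/5
E[X] = (1/3)·3 + (2/3)·59/5 = 133/15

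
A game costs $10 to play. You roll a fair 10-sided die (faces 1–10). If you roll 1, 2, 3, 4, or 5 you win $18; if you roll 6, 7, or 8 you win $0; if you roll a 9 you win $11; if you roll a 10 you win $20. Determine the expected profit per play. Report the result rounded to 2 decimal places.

$2.10

E[payout] = (3/10)·0 + (1/10)·11 + (1/2)·18 + (1/10)·20 = 121/10
Expected profit = 121/10 − 10 = 21/10 ≈ $2.10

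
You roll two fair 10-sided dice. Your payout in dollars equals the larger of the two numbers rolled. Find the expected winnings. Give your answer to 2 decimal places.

Distribution of the larger of the two numbers rolled: 1 w.p. 1/100, 2 w.p. 3/100, 3 w.p. 1/20, 4 w.p. 7/100, 5 w.p. 9/100, 6 w.p. 11/100, …
E[payout] = (1/100)·1 + (3/100)·2 + (1/20)·3 + (7/100)·4 + (9/100)·5 + (11/100)·6 + (13/100)·7 + (3/20)·8 + (17/100)·9 + (19/100)·10 = 143/20
≈ $7.15

$7.15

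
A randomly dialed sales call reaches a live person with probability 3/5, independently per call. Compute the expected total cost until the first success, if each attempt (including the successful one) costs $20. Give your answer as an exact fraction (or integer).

100/3 dollars

E[#attempts] = 1/p = 5/3; E[cost] = 20·5/3 = 100/3.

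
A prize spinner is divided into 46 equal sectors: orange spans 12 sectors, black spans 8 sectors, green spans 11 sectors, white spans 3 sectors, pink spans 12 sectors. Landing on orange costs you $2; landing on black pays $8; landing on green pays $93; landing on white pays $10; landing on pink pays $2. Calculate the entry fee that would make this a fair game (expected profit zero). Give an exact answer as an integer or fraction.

E[payout] = (12/46)·(-2) + (8/46)·8 + (11/46)·93 + (3/46)·10 + (12/46)·2 = 1117/46
Fair fee = E[payout] = 1117/46

1117/46 dollars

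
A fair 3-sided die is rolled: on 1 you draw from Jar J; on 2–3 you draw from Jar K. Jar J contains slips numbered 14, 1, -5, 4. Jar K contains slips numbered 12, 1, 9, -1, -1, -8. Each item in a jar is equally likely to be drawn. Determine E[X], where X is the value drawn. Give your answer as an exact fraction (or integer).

5/2

E[X | Jar J] = (14 + 1 − 5 + 4)/4 = 7/2
E[X | Jar K] = (12 + 1 + 9 − 1 − 1 − 8)/6 = 2
E[X] = (1/3)·7/2 + (2/3)·2 = 5/2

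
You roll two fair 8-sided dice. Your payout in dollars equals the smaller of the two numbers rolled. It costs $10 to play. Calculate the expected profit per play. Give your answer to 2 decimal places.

-$6.81

Distribution of the smaller of the two numbers rolled: 1 w.p. 15/64, 2 w.p. 13/64, 3 w.p. 11/64, 4 w.p. 9/64, 5 w.p. 7/64, 6 w.p. 5/64, …
E[payout] = (15/64)·1 + (13/64)·2 + (11/64)·3 + (9/64)·4 + (7/64)·5 + (5/64)·6 + (3/64)·7 + (1/64)·8 = 51/16
Expected profit = 51/16 − 10 = -109/16 ≈ -$6.81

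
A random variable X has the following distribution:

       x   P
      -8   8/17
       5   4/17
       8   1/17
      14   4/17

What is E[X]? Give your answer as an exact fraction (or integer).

20/17

E[X] = (8/17)·(-8) + (4/17)·5 + (1/17)·8 + (4/17)·14
     = 20/17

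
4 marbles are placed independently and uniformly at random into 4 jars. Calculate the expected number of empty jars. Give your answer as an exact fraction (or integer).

81/64

Let Xⱼ=1 if jar j is empty. P(Xⱼ=1) = ((4-1)/4)^4 = 81/256.
By linearity, E[#empty] = 4·81/256 = 81/64.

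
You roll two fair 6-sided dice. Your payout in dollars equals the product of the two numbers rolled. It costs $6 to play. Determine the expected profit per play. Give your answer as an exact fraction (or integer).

25/4 dollars

Distribution of the product of the two numbers rolled: 1 w.p. 1/36, 2 w.p. 1/18, 3 w.p. 1/18, 4 w.p. 1/12, 5 w.p. 1/18, 6 w.p. 1/9, …
E[payout] = (1/36)·1 + (1/18)·2 + (1/18)·3 + (1/12)·4 + (1/18)·5 + (1/9)·6 + (1/18)·8 + (1/36)·9 + (1/18)·10 + (1/9)·12 + (1/18)·15 + (1/36)·16 + (1/18)·18 + (1/18)·20 + (1/18)·24 + (1/36)·25 + (1/18)·30 + (1/36)·36 = 49/4
Expected profit = 49/4 − 6 = 25/4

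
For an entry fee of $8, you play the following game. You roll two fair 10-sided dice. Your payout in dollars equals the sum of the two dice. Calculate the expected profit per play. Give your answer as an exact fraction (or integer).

Distribution of the sum of the two dice: 2 w.p. 1/100, 3 w.p. 1/50, 4 w.p. 3/100, 5 w.p. 1/25, 6 w.p. 1/20, 7 w.p. 3/50, …
E[payout] = (1/100)·2 + (1/50)·3 + (3/100)·4 + (1/25)·5 + (1/20)·6 + (3/50)·7 + (7/100)·8 + (2/25)·9 + (9/100)·10 + (1/10)·11 + (9/100)·12 + (2/25)·13 + (7/100)·14 + (3/50)·15 + (1/20)·16 + (1/25)·17 + (3/100)·18 + (1/50)·19 + (1/100)·20 = 11
Expected profit = 11 − 8 = 3

$3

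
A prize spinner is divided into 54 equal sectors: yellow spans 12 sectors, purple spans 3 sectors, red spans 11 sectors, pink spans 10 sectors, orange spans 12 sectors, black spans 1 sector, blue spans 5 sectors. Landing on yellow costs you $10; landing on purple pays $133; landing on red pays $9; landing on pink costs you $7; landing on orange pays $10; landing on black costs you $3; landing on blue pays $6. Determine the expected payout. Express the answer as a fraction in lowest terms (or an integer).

455/54 dollars

E[payout] = (12/54)·(-10) + (3/54)·133 + (11/54)·9 + (10/54)·(-7) + (12/54)·10 + (1/54)·(-3) + (5/54)·6 = 455/54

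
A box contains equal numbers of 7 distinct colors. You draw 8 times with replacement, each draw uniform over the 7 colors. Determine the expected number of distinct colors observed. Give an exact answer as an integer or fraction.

Let Xⱼ=1 if type j appears at least once. P(Xⱼ=1) = 1 − ((7−1)/7)^8 = 4085185/5764801.
E[#distinct] = 7·4085185/5764801 = 4085185/823543.

4085185/823543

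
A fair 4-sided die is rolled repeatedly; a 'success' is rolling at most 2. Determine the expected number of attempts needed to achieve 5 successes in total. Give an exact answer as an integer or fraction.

By linearity (sum of 5 independent geometric waits), E[trials] = 5/p = 5/(1/2) = 10.

10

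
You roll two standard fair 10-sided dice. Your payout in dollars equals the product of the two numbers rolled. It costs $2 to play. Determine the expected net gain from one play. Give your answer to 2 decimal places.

$28.25

Distribution of the product of the two numbers rolled: 1 w.p. 1/100, 2 w.p. 1/50, 3 w.p. 1/50, 4 w.p. 3/100, 5 w.p. 1/50, 6 w.p. 1/25, …
E[payout] = (1/100)·1 + (1/50)·2 + (1/50)·3 + (3/100)·4 + (1/50)·5 + (1/25)·6 + (1/50)·7 + (1/25)·8 + (3/100)·9 + (1/25)·10 + (1/25)·12 + (1/50)·14 + (1/50)·15 + (3/100)·16 + (1/25)·18 + (1/25)·20 + (1/50)·21 + (1/25)·24 + (1/100)·25 + (1/50)·27 + (1/50)·28 + (1/25)·30 + (1/50)·32 + (1/50)·35 + (3/100)·36 + (1/25)·40 + (1/50)·42 + (1/50)·45 + (1/50)·48 + (1/100)·49 + (1/50)·50 + (1/50)·54 + (1/50)·56 + (1/50)·60 + (1/50)·63 + (1/100)·64 + (1/50)·70 + (1/50)·72 + (1/50)·80 + (1/100)·81 + (1/50)·90 + (1/100)·100 = 121/4
Expected profit = 121/4 − 2 = 113/4 ≈ $28.25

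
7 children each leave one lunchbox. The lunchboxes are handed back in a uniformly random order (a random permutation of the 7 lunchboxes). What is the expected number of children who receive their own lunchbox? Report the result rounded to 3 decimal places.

Let Xᵢ = 1 if person i gets their own lunchbox. For each i, P(Xᵢ=1) = 1/7.
By linearity of expectation, E[X₁+…+X_7] = 7·(1/7) = 1.
≈ 1.000

1.000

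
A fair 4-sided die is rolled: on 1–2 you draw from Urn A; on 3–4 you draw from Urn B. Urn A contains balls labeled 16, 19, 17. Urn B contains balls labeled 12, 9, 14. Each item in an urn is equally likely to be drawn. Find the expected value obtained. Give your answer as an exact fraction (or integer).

E[X | Urn A] = (16 + 19 + 17)/3 = 52/3
E[X | Urn B] = (12 + 9 + 14)/3 = 35/3
E[X] = (1/2)·52/3 + (1/2)·35/3 = 29/2

29/2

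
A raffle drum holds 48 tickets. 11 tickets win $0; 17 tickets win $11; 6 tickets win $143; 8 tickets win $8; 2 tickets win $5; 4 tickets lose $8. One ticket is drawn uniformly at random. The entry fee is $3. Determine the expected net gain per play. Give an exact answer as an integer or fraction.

943/48 dollars

E[payout] = (11/48)·0 + (17/48)·11 + (6/48)·143 + (8/48)·8 + (2/48)·5 + (4/48)·(-8) = 1087/48
Expected profit = 1087/48 − 3 = 943/48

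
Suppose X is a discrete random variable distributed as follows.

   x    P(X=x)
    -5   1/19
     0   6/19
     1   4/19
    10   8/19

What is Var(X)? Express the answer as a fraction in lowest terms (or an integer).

E[X] = (1/19)·(-5) + (6/19)·0 + (4/19)·1 + (8/19)·10 = 79/19
E[X²] = (1/19)·25 + (6/19)·0 + (4/19)·1 + (8/19)·100 = 829/19
Var(X) = 829/19 − (79/19)² = 9510/361

9510/361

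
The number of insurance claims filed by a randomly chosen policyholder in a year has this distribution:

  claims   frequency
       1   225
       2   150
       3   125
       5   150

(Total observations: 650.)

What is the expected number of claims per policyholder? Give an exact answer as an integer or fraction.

33/13

Total = 650, so P(claims=1) = 225/650, etc.
E[X] = (9/26)·1 + (3/13)·2 + (5/26)·3 + (3/13)·5
     = 33/13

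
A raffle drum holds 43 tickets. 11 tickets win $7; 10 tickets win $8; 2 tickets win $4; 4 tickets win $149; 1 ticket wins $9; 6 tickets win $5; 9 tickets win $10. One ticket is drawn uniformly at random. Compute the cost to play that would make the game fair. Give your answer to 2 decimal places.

E[payout] = (11/43)·7 + (10/43)·8 + (2/43)·4 + (4/43)·149 + (1/43)·9 + (6/43)·5 + (9/43)·10 = 890/43
Fair fee = E[payout] = 890/43 ≈ $20.70

$20.70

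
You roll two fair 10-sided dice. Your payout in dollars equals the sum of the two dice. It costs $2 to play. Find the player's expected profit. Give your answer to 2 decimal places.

$9.00

Distribution of the sum of the two dice: 2 w.p. 1/100, 3 w.p. 1/50, 4 w.p. 3/100, 5 w.p. 1/25, 6 w.p. 1/20, 7 w.p. 3/50, …
E[payout] = (1/100)·2 + (1/50)·3 + (3/100)·4 + (1/25)·5 + (1/20)·6 + (3/50)·7 + (7/100)·8 + (2/25)·9 + (9/100)·10 + (1/10)·11 + (9/100)·12 + (2/25)·13 + (7/100)·14 + (3/50)·15 + (1/20)·16 + (1/25)·17 + (3/100)·18 + (1/50)·19 + (1/100)·20 = 11
Expected profit = 11 − 2 = 9 ≈ $9.00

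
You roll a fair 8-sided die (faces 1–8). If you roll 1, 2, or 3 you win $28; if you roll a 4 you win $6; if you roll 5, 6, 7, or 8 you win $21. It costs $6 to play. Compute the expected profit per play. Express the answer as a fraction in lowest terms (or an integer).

63/4 dollars

E[payout] = (1/8)·6 + (1/2)·21 + (3/8)·28 = 87/4
Expected profit = 87/4 − 6 = 63/4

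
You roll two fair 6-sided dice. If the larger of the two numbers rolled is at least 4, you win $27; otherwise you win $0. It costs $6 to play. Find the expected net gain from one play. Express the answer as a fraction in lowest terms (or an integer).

57/4 dollars

E[payout] = (1/4)·0 + (3/4)·27 = 81/4
Expected profit = 81/4 − 6 = 57/4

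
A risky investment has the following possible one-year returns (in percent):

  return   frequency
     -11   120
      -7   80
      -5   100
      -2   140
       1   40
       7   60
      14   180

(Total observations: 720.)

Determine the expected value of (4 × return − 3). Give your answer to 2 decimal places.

-1.22

Total = 720, so P(return=-11) = 120/720, etc.
E[4x-3] = (1/6)·(-47) + (1/9)·(-31) + (5/36)·(-23) + (7/36)·(-11) + (1/18)·1 + (1/12)·25 + (1/4)·53
     = -11/9 ≈ -1.22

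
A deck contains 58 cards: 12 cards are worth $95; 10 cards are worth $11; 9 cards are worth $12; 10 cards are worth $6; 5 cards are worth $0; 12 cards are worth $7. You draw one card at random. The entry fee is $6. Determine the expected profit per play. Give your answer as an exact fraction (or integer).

E[payout] = (12/58)·95 + (10/58)·11 + (9/58)·12 + (10/58)·6 + (5/58)·0 + (12/58)·7 = 751/29
Expected profit = 751/29 − 6 = 577/29

577/29 dollars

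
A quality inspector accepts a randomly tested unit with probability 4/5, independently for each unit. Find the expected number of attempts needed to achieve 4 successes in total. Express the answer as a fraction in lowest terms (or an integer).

By linearity (sum of 4 independent geometric waits), E[trials] = 4/p = 4/(4/5) = 5.

5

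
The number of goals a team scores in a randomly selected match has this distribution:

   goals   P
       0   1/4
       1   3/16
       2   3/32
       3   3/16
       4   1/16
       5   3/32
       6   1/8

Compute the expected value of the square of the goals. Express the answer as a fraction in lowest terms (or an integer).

323/32

E[X²] = (1/4)·0 + (3/16)·1 + (3/32)·4 + (3/16)·9 + (1/16)·16 + (3/32)·25 + (1/8)·36
     = 323/32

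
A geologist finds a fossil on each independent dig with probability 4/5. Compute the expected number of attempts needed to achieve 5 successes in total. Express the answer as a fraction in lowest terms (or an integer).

25/4

By linearity (sum of 5 independent geometric waits), E[trials] = 5/p = 5/(4/5) = 25/4.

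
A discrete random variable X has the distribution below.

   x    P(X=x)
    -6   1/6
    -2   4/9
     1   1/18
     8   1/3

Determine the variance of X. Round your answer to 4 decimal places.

28.4722

E[X] = (1/6)·(-6) + (4/9)·(-2) + (1/18)·1 + (1/3)·8 = 5/6
E[X²] = (1/6)·36 + (4/9)·4 + (1/18)·1 + (1/3)·64 = 175/6
Var(X) = 175/6 − (5/6)² = 1025/36 ≈ 28.4722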